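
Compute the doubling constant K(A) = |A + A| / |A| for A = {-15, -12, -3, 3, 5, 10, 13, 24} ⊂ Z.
K = |A + A| / |A| = 34/8 = 17/4

Enumerate A + A = {a + b : a, b ∈ A}. With |A| = 8, there are |A|^2 = 64 ordered sum pairs; collecting distinct values, A + A = {-30, -27, -24, -18, -15, -12, -10, -9, -7, -6, -5, -2, 0, 1, 2, 6, 7, 8, 9, 10, 12, 13, 15, 16, 18, 20, 21, 23, 26, 27, 29, 34, 37, 48}, so |A + A| = 34. Thus K = 34/8 = 17/4. For comparison, the minimum possible |A + A| over all 8-element sets is 2·8 − 1 = 15 (so min K = 15/8), attained only by arithmetic progressions.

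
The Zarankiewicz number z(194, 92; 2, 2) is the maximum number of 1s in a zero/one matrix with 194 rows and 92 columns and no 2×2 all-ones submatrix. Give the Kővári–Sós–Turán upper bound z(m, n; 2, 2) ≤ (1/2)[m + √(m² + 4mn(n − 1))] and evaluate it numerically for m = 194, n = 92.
z(194, 92; 2, 2) ≤ (1/2)[194 + √(194² + 4·194·92·91)] = (1/2)[194 + √6534308] = 1375.1146

Kővári–Sós–Turán: let r_1, ..., r_194 be the row sums and z = Σ r_i the total number of 1s. Each pair of columns can share at most one row with both entries 1 (else a 2×2 all-ones block appears), so Σ_i C(r_i, 2) ≤ C(92, 2) = 4186. By convexity Σ_i C(r_i, 2) ≥ 194·C(z/194, 2) = z(z − 194)/(2·194), giving z² − 194z − 194·92·91 ≤ 0 and hence z ≤ (1/2)[194 + √(37636 + 4·1624168)] = (1/2)[194 + √6534308] ≈ (1/2)(194 + 2556.2293) = 1375.1146.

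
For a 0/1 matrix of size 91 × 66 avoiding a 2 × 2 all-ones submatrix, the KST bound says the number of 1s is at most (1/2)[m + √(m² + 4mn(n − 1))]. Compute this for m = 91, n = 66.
z(91, 66; 2, 2) ≤ (1/2)[91 + √(91² + 4·91·66·65)] = (1/2)[91 + √1569841] = 671.9665

Kővári–Sós–Turán: let r_1, ..., r_91 be the row sums and z = Σ r_i the total number of 1s. Each pair of columns can share at most one row with both entries 1 (else a 2×2 all-ones block appears), so Σ_i C(r_i, 2) ≤ C(66, 2) = 2145. By convexity Σ_i C(r_i, 2) ≥ 91·C(z/91, 2) = z(z − 91)/(2·91), giving z² − 91z − 91·66·65 ≤ 0 and hence z ≤ (1/2)[91 + √(8281 + 4·390390)] = (1/2)[91 + √1569841] ≈ (1/2)(91 + 1252.933) = 671.9665.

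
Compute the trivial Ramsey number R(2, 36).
R(2, 36) = 36

R(2, k) = k for all k ≥ 2: in a 2-colouring of K_k, either some edge is red (a red K_2) or all edges are blue (a blue K_k). And K_{35} coloured all-blue has no blue K_36, so R(2, 36) > 35. Hence R(2, 36) = 36.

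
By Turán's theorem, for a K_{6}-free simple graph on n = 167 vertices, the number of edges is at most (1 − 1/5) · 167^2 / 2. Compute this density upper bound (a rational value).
Turán density bound = (4/5) · 167^2/2 = 55778/5 ≈ 11155.6

Turán's theorem: ex(n, K_{r+1}) is achieved by the complete r-partite Turán graph T(n, r) with parts as balanced as possible, and is at most (1 − 1/r) · n^2/2. For r = 5, n = 167: the density bound is (4/5) · 27889/2 = 55778/5 ≈ 11155.6. The integer-valued extremum is e(T(167, 5)) = 11155, which is strictly less than the density bound 55778/5 since 5 ∤ 167 (the parts of T(167, 5) cannot all be equal).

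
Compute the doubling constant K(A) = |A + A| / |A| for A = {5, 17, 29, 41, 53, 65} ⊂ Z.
K = |A + A| / |A| = 11/6

Enumerate A + A = {a + b : a, b ∈ A}. With |A| = 6, there are |A|^2 = 36 ordered sum pairs; collecting distinct values, A + A = {10, 22, 34, 46, 58, 70, 82, 94, 106, 118, 130}, so |A + A| = 11. Thus K = 11/6. Here |A + A| = 2|A| − 1 = 11, the minimum possible — so K = 11/6 is minimal, which holds iff A is an arithmetic progression.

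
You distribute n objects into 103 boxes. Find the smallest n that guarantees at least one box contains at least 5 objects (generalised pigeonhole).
n = (5 − 1)·103 + 1 = 413

By the generalised pigeonhole principle, to guarantee some box contains ≥ r objects we need more than (r − 1) · k objects total. Threshold: n = (r − 1) · k + 1. With r = 5 and k = 103: n = 4 · 103 + 1 = 412 + 1 = 413. For n = 412 = 4 · 103, we can put exactly 4 objects in every box, avoiding 5 in any single one — so 413 is tight.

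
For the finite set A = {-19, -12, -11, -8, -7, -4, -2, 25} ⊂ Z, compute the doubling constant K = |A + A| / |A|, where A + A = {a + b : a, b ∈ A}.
K = |A + A| / |A| = 31/8

Enumerate A + A = {a + b : a, b ∈ A}. With |A| = 8, there are |A|^2 = 64 ordered sum pairs; collecting distinct values, A + A = {-38, -31, -30, -27, -26, -24, -23, -22, -21, -20, -19, -18, -16, -15, -14, -13, -12, -11, -10, -9, -8, -6, -4, 6, 13, 14, 17, 18, 21, 23, 50}, so |A + A| = 31. Thus K = 31/8. For comparison, the minimum possible |A + A| over all 8-element sets is 2·8 − 1 = 15 (so min K = 15/8), attained only by arithmetic progressions.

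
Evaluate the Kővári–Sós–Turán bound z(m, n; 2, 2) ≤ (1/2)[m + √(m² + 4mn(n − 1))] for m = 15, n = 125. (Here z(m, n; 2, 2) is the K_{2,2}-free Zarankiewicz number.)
z(15, 125; 2, 2) ≤ (1/2)[15 + √(15² + 4·15·125·124)] = (1/2)[15 + √930225] = 489.7409

Kővári–Sós–Turán: let r_1, ..., r_15 be the row sums and z = Σ r_i the total number of 1s. Each pair of columns can share at most one row with both entries 1 (else a 2×2 all-ones block appears), so Σ_i C(r_i, 2) ≤ C(125, 2) = 7750. By convexity Σ_i C(r_i, 2) ≥ 15·C(z/15, 2) = z(z − 15)/(2·15), giving z² − 15z − 15·125·124 ≤ 0 and hence z ≤ (1/2)[15 + √(225 + 4·232500)] = (1/2)[15 + √930225] ≈ (1/2)(15 + 964.4817) = 489.7409.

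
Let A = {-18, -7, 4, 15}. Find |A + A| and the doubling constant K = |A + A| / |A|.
K = |A + A| / |A| = 7/4

Enumerate A + A = {a + b : a, b ∈ A}. With |A| = 4, there are |A|^2 = 16 ordered sum pairs; collecting distinct values, A + A = {-36, -25, -14, -3, 8, 19, 30}, so |A + A| = 7. Thus K = 7/4. Here |A + A| = 2|A| − 1 = 7, the minimum possible — so K = 7/4 is minimal, which holds iff A is an arithmetic progression.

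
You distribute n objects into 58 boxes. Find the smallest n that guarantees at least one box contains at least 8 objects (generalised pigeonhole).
n = (8 − 1)·58 + 1 = 407

By the generalised pigeonhole principle, to guarantee some box contains ≥ r objects we need more than (r − 1) · k objects total. Threshold: n = (r − 1) · k + 1. With r = 8 and k = 58: n = 7 · 58 + 1 = 406 + 1 = 407. For n = 406 = 7 · 58, we can put exactly 7 objects in every box, avoiding 8 in any single one — so 407 is tight.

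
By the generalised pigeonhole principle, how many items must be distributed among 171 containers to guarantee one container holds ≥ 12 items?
n = (12 − 1)·171 + 1 = 1882

By the generalised pigeonhole principle, to guarantee some box contains ≥ r objects we need more than (r − 1) · k objects total. Threshold: n = (r − 1) · k + 1. With r = 12 and k = 171: n = 11 · 171 + 1 = 1881 + 1 = 1882. For n = 1881 = 11 · 171, we can put exactly 11 objects in every box, avoiding 12 in any single one — so 1882 is tight.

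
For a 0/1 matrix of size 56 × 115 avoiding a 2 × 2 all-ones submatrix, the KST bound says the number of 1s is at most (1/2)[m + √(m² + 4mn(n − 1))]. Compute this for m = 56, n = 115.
z(56, 115; 2, 2) ≤ (1/2)[56 + √(56² + 4·56·115·114)] = (1/2)[56 + √2939776] = 885.2887

Kővári–Sós–Turán: let r_1, ..., r_56 be the row sums and z = Σ r_i the total number of 1s. Each pair of columns can share at most one row with both entries 1 (else a 2×2 all-ones block appears), so Σ_i C(r_i, 2) ≤ C(115, 2) = 6555. By convexity Σ_i C(r_i, 2) ≥ 56·C(z/56, 2) = z(z − 56)/(2·56), giving z² − 56z − 56·115·114 ≤ 0 and hence z ≤ (1/2)[56 + √(3136 + 4·734160)] = (1/2)[56 + √2939776] ≈ (1/2)(56 + 1714.5775) = 885.2887.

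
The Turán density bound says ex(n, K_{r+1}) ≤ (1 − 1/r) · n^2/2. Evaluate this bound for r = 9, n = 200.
Turán density bound = (8/9) · 200^2/2 = 160000/9 ≈ 17777.7778

Turán's theorem: ex(n, K_{r+1}) is achieved by the complete r-partite Turán graph T(n, r) with parts as balanced as possible, and is at most (1 − 1/r) · n^2/2. For r = 9, n = 200: the density bound is (8/9) · 40000/2 = 160000/9 ≈ 17777.7778. The integer-valued extremum is e(T(200, 9)) = 17777, which is strictly less than the density bound 160000/9 since 9 ∤ 200 (the parts of T(200, 9) cannot all be equal).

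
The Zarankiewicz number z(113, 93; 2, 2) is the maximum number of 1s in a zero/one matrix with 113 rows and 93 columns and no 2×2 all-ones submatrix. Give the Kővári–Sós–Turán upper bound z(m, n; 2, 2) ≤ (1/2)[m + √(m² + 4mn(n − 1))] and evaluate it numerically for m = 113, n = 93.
z(113, 93; 2, 2) ≤ (1/2)[113 + √(113² + 4·113·93·92)] = (1/2)[113 + √3880081] = 1041.3961

Kővári–Sós–Turán: let r_1, ..., r_113 be the row sums and z = Σ r_i the total number of 1s. Each pair of columns can share at most one row with both entries 1 (else a 2×2 all-ones block appears), so Σ_i C(r_i, 2) ≤ C(93, 2) = 4278. By convexity Σ_i C(r_i, 2) ≥ 113·C(z/113, 2) = z(z − 113)/(2·113), giving z² − 113z − 113·93·92 ≤ 0 and hence z ≤ (1/2)[113 + √(12769 + 4·966828)] = (1/2)[113 + √3880081] ≈ (1/2)(113 + 1969.7921) = 1041.3961.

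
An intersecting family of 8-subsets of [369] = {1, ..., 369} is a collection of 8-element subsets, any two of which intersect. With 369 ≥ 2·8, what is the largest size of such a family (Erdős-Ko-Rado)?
max |F| = C(368, 7) = 171227641826384

Erdős-Ko-Rado (1961): when n ≥ 2k, max |F| = C(n−1, k−1). The bound is attained by the star {A : i ∈ A} for any fixed i ∈ [n]. Here C(369−1, 8−1) = C(368, 7) = 171227641826384.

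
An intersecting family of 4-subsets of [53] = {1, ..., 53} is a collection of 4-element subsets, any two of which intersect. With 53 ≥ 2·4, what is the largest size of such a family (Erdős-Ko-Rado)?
max |F| = C(52, 3) = 22100

The Erdős-Ko-Rado theorem states: for n ≥ 2k, an intersecting family of k-subsets of an n-element set has size at most C(n − 1, k − 1), with equality for 'star' families {A ⊆ [n] : |A| = k, i ∈ A} (fix an element i). For n = 53, k = 4: C(52, 3) = 22100.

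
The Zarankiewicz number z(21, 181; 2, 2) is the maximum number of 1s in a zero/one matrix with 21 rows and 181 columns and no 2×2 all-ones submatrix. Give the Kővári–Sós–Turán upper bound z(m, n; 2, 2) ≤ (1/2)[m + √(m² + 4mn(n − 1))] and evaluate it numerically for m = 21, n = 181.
z(21, 181; 2, 2) ≤ (1/2)[21 + √(21² + 4·21·181·180)] = (1/2)[21 + √2737161] = 837.7184

Kővári–Sós–Turán: let r_1, ..., r_21 be the row sums and z = Σ r_i the total number of 1s. Each pair of columns can share at most one row with both entries 1 (else a 2×2 all-ones block appears), so Σ_i C(r_i, 2) ≤ C(181, 2) = 16290. By convexity Σ_i C(r_i, 2) ≥ 21·C(z/21, 2) = z(z − 21)/(2·21), giving z² − 21z − 21·181·180 ≤ 0 and hence z ≤ (1/2)[21 + √(441 + 4·684180)] = (1/2)[21 + √2737161] ≈ (1/2)(21 + 1654.4368) = 837.7184.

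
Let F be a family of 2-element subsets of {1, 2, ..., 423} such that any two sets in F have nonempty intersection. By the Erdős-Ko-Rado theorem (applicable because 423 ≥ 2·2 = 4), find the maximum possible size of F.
max |F| = C(422, 1) = 422

Erdős-Ko-Rado (1961): when n ≥ 2k, max |F| = C(n−1, k−1). The bound is attained by the star {A : i ∈ A} for any fixed i ∈ [n]. Here C(423−1, 2−1) = C(422, 1) = 422.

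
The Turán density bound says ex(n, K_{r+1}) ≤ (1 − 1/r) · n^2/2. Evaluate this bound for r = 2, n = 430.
Turán density bound = (1/2) · 430^2/2 = 46225

Turán's theorem: ex(n, K_{r+1}) is achieved by the complete r-partite Turán graph T(n, r) with parts as balanced as possible, and is at most (1 − 1/r) · n^2/2. For r = 2, n = 430: the density bound is (1/2) · 184900/2 = 46225. Since 2 ∣ 430, the Turán graph T(430, 2) has parts of equal size 215, and its edge count e(T(430, 2)) = 46225 attains the density bound exactly.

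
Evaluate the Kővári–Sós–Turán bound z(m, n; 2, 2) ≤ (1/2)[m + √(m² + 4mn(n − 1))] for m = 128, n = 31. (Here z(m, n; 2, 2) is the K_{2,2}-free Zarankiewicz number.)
z(128, 31; 2, 2) ≤ (1/2)[128 + √(128² + 4·128·31·30)] = (1/2)[128 + √492544] = 414.9074

Kővári–Sós–Turán: let r_1, ..., r_128 be the row sums and z = Σ r_i the total number of 1s. Each pair of columns can share at most one row with both entries 1 (else a 2×2 all-ones block appears), so Σ_i C(r_i, 2) ≤ C(31, 2) = 465. By convexity Σ_i C(r_i, 2) ≥ 128·C(z/128, 2) = z(z − 128)/(2·128), giving z² − 128z − 128·31·30 ≤ 0 and hence z ≤ (1/2)[128 + √(16384 + 4·119040)] = (1/2)[128 + √492544] ≈ (1/2)(128 + 701.8148) = 414.9074.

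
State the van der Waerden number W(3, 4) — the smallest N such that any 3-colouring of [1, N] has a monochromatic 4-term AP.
W(3, 4) = 293

W(3, 4) = 293. The lower bound W(3, 4) > 292 comes from an explicit good 3-colouring of [1, 292]; the upper bound W(3, 4) ≤ 293 was verified by exhaustive search over 3-colourings of [1, 293].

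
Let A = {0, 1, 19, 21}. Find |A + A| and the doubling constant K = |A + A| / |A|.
K = |A + A| / |A| = 10/4 = 5/2

Enumerate A + A = {a + b : a, b ∈ A}. With |A| = 4, there are |A|^2 = 16 ordered sum pairs; collecting distinct values, A + A = {0, 1, 2, 19, 20, 21, 22, 38, 40, 42}, so |A + A| = 10. Thus K = 10/4 = 5/2. For comparison, the minimum possible |A + A| over all 4-element sets is 2·4 − 1 = 7 (so min K = 7/4), attained only by arithmetic progressions.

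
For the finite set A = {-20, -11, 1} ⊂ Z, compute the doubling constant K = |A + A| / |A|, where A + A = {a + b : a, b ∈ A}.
K = |A + A| / |A| = 6/3 = 2

Enumerate A + A = {a + b : a, b ∈ A}. With |A| = 3, there are |A|^2 = 9 ordered sum pairs; collecting distinct values, A + A = {-40, -31, -22, -19, -10, 2}, so |A + A| = 6. Thus K = 6/3 = 2. For comparison, the minimum possible |A + A| over all 3-element sets is 2·3 − 1 = 5 (so min K = 5/3), attained only by arithmetic progressions.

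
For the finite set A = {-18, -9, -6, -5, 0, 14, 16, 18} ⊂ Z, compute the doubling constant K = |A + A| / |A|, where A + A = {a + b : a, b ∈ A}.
K = |A + A| / |A| = 32/8 = 4

Enumerate A + A = {a + b : a, b ∈ A}. With |A| = 8, there are |A|^2 = 64 ordered sum pairs; collecting distinct values, A + A = {-36, -27, -24, -23, -18, -15, -14, -12, -11, -10, -9, -6, -5, -4, -2, 0, 5, 7, 8, 9, 10, 11, 12, 13, 14, 16, 18, 28, 30, 32, 34, 36}, so |A + A| = 32. Thus K = 32/8 = 4. For comparison, the minimum possible |A + A| over all 8-element sets is 2·8 − 1 = 15 (so min K = 15/8), attained only by arithmetic progressions.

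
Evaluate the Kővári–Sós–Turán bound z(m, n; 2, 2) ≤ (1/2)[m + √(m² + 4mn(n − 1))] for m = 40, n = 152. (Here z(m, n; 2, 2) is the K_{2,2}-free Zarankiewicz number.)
z(40, 152; 2, 2) ≤ (1/2)[40 + √(40² + 4·40·152·151)] = (1/2)[40 + √3673920] = 978.3736

Kővári–Sós–Turán: let r_1, ..., r_40 be the row sums and z = Σ r_i the total number of 1s. Each pair of columns can share at most one row with both entries 1 (else a 2×2 all-ones block appears), so Σ_i C(r_i, 2) ≤ C(152, 2) = 11476. By convexity Σ_i C(r_i, 2) ≥ 40·C(z/40, 2) = z(z − 40)/(2·40), giving z² − 40z − 40·152·151 ≤ 0 and hence z ≤ (1/2)[40 + √(1600 + 4·918080)] = (1/2)[40 + √3673920] ≈ (1/2)(40 + 1916.7472) = 978.3736.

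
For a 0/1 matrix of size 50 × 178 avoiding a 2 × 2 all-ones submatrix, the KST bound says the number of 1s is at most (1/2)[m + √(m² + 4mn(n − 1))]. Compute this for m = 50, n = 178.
z(50, 178; 2, 2) ≤ (1/2)[50 + √(50² + 4·50·178·177)] = (1/2)[50 + √6303700] = 1280.3585

Kővári–Sós–Turán: let r_1, ..., r_50 be the row sums and z = Σ r_i the total number of 1s. Each pair of columns can share at most one row with both entries 1 (else a 2×2 all-ones block appears), so Σ_i C(r_i, 2) ≤ C(178, 2) = 15753. By convexity Σ_i C(r_i, 2) ≥ 50·C(z/50, 2) = z(z − 50)/(2·50), giving z² − 50z − 50·178·177 ≤ 0 and hence z ≤ (1/2)[50 + √(2500 + 4·1575300)] = (1/2)[50 + √6303700] ≈ (1/2)(50 + 2510.717) = 1280.3585.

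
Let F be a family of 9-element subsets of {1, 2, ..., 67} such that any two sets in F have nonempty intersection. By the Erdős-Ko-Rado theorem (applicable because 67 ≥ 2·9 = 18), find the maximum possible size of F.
max |F| = C(66, 8) = 5743572120

Erdős-Ko-Rado (1961): when n ≥ 2k, max |F| = C(n−1, k−1). The bound is attained by the star {A : i ∈ A} for any fixed i ∈ [n]. Here C(67−1, 9−1) = C(66, 8) = 5743572120.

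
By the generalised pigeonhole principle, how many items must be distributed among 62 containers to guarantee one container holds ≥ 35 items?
n = (35 − 1)·62 + 1 = 2109

By the generalised pigeonhole principle, to guarantee some box contains ≥ r objects we need more than (r − 1) · k objects total. Threshold: n = (r − 1) · k + 1. With r = 35 and k = 62: n = 34 · 62 + 1 = 2108 + 1 = 2109. For n = 2108 = 34 · 62, we can put exactly 34 objects in every box, avoiding 35 in any single one — so 2109 is tight.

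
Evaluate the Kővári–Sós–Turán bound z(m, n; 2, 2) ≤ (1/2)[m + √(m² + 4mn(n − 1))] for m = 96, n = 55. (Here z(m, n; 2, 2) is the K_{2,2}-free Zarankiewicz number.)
z(96, 55; 2, 2) ≤ (1/2)[96 + √(96² + 4·96·55·54)] = (1/2)[96 + √1149696] = 584.1194

Kővári–Sós–Turán: let r_1, ..., r_96 be the row sums and z = Σ r_i the total number of 1s. Each pair of columns can share at most one row with both entries 1 (else a 2×2 all-ones block appears), so Σ_i C(r_i, 2) ≤ C(55, 2) = 1485. By convexity Σ_i C(r_i, 2) ≥ 96·C(z/96, 2) = z(z − 96)/(2·96), giving z² − 96z − 96·55·54 ≤ 0 and hence z ≤ (1/2)[96 + √(9216 + 4·285120)] = (1/2)[96 + √1149696] ≈ (1/2)(96 + 1072.2388) = 584.1194.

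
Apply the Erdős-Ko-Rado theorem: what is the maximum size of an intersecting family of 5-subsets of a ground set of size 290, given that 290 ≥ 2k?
max |F| = C(289, 4) = 284660376

Erdős-Ko-Rado (1961): when n ≥ 2k, max |F| = C(n−1, k−1). The bound is attained by the star {A : i ∈ A} for any fixed i ∈ [n]. Here C(290−1, 5−1) = C(289, 4) = 284660376.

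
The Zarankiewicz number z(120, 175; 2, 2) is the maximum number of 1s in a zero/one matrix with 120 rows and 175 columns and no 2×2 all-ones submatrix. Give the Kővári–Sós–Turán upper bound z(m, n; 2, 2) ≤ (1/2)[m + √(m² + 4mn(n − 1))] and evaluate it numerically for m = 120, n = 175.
z(120, 175; 2, 2) ≤ (1/2)[120 + √(120² + 4·120·175·174)] = (1/2)[120 + √14630400] = 1972.4853

Kővári–Sós–Turán: let r_1, ..., r_120 be the row sums and z = Σ r_i the total number of 1s. Each pair of columns can share at most one row with both entries 1 (else a 2×2 all-ones block appears), so Σ_i C(r_i, 2) ≤ C(175, 2) = 15225. By convexity Σ_i C(r_i, 2) ≥ 120·C(z/120, 2) = z(z − 120)/(2·120), giving z² − 120z − 120·175·174 ≤ 0 and hence z ≤ (1/2)[120 + √(14400 + 4·3654000)] = (1/2)[120 + √14630400] ≈ (1/2)(120 + 3824.9706) = 1972.4853.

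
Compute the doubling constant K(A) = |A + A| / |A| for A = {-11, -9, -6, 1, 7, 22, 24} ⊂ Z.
K = |A + A| / |A| = 27/7

Enumerate A + A = {a + b : a, b ∈ A}. With |A| = 7, there are |A|^2 = 49 ordered sum pairs; collecting distinct values, A + A = {-22, -20, -18, -17, -15, -12, -10, -8, -5, -4, -2, 1, 2, 8, 11, 13, 14, 15, 16, 18, 23, 25, 29, 31, 44, 46, 48}, so |A + A| = 27. Thus K = 27/7. For comparison, the minimum possible |A + A| over all 7-element sets is 2·7 − 1 = 13 (so min K = 13/7), attained only by arithmetic progressions.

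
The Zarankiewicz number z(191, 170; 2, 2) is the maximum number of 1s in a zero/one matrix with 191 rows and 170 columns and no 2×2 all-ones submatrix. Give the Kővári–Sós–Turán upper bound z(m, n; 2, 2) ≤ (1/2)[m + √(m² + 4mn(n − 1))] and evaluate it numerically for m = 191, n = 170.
z(191, 170; 2, 2) ≤ (1/2)[191 + √(191² + 4·191·170·169)] = (1/2)[191 + √21986201] = 2439.9723

Kővári–Sós–Turán: let r_1, ..., r_191 be the row sums and z = Σ r_i the total number of 1s. Each pair of columns can share at most one row with both entries 1 (else a 2×2 all-ones block appears), so Σ_i C(r_i, 2) ≤ C(170, 2) = 14365. By convexity Σ_i C(r_i, 2) ≥ 191·C(z/191, 2) = z(z − 191)/(2·191), giving z² − 191z − 191·170·169 ≤ 0 and hence z ≤ (1/2)[191 + √(36481 + 4·5487430)] = (1/2)[191 + √21986201] ≈ (1/2)(191 + 4688.9446) = 2439.9723.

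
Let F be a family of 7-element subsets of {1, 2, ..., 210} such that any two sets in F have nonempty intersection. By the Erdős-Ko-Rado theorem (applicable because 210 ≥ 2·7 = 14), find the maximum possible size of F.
max |F| = C(209, 6) = 107670993144

Erdős-Ko-Rado (1961): when n ≥ 2k, max |F| = C(n−1, k−1). The bound is attained by the star {A : i ∈ A} for any fixed i ∈ [n]. Here C(210−1, 7−1) = C(209, 6) = 107670993144.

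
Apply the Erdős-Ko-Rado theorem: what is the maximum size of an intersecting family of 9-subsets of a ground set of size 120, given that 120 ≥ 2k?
max |F| = C(119, 8) = 784244450262

Erdős-Ko-Rado (1961): when n ≥ 2k, max |F| = C(n−1, k−1). The bound is attained by the star {A : i ∈ A} for any fixed i ∈ [n]. Here C(120−1, 9−1) = C(119, 8) = 784244450262.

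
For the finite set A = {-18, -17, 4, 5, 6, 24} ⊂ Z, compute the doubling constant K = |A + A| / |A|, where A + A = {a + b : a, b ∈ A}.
K = |A + A| / |A| = 18/6 = 3

Enumerate A + A = {a + b : a, b ∈ A}. With |A| = 6, there are |A|^2 = 36 ordered sum pairs; collecting distinct values, A + A = {-36, -35, -34, -14, -13, -12, -11, 6, 7, 8, 9, 10, 11, 12, 28, 29, 30, 48}, so |A + A| = 18. Thus K = 18/6 = 3. For comparison, the minimum possible |A + A| over all 6-element sets is 2·6 − 1 = 11 (so min K = 11/6), attained only by arithmetic progressions.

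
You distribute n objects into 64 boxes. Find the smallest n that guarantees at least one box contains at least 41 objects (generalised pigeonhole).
n = (41 − 1)·64 + 1 = 2561

By the generalised pigeonhole principle, to guarantee some box contains ≥ r objects we need more than (r − 1) · k objects total. Threshold: n = (r − 1) · k + 1. With r = 41 and k = 64: n = 40 · 64 + 1 = 2560 + 1 = 2561. For n = 2560 = 40 · 64, we can put exactly 40 objects in every box, avoiding 41 in any single one — so 2561 is tight.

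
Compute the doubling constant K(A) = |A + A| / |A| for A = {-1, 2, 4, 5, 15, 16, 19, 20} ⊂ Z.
K = |A + A| / |A| = 29/8

Enumerate A + A = {a + b : a, b ∈ A}. With |A| = 8, there are |A|^2 = 64 ordered sum pairs; collecting distinct values, A + A = {-2, 1, 3, 4, 6, 7, 8, 9, 10, 14, 15, 17, 18, 19, 20, 21, 22, 23, 24, 25, 30, 31, 32, 34, 35, 36, 38, 39, 40}, so |A + A| = 29. Thus K = 29/8. For comparison, the minimum possible |A + A| over all 8-element sets is 2·8 − 1 = 15 (so min K = 15/8), attained only by arithmetic progressions.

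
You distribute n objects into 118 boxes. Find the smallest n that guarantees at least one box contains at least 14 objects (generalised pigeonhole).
n = (14 − 1)·118 + 1 = 1535

By the generalised pigeonhole principle, to guarantee some box contains ≥ r objects we need more than (r − 1) · k objects total. Threshold: n = (r − 1) · k + 1. With r = 14 and k = 118: n = 13 · 118 + 1 = 1534 + 1 = 1535. For n = 1534 = 13 · 118, we can put exactly 13 objects in every box, avoiding 14 in any single one — so 1535 is tight.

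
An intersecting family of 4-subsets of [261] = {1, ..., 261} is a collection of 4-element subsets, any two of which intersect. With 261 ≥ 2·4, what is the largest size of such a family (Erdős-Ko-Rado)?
max |F| = C(260, 3) = 2895620

The Erdős-Ko-Rado theorem states: for n ≥ 2k, an intersecting family of k-subsets of an n-element set has size at most C(n − 1, k − 1), with equality for 'star' families {A ⊆ [n] : |A| = k, i ∈ A} (fix an element i). For n = 261, k = 4: C(260, 3) = 2895620.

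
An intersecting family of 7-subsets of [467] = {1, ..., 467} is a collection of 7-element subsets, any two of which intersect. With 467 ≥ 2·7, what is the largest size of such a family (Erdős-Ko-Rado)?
max |F| = C(466, 6) = 13770453583348

The Erdős-Ko-Rado theorem states: for n ≥ 2k, an intersecting family of k-subsets of an n-element set has size at most C(n − 1, k − 1), with equality for 'star' families {A ⊆ [n] : |A| = k, i ∈ A} (fix an element i). For n = 467, k = 7: C(466, 6) = 13770453583348.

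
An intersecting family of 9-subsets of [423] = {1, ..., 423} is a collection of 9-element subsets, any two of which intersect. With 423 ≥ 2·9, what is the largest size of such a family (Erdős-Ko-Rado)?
max |F| = C(422, 8) = 23334102475589620

The Erdős-Ko-Rado theorem states: for n ≥ 2k, an intersecting family of k-subsets of an n-element set has size at most C(n − 1, k − 1), with equality for 'star' families {A ⊆ [n] : |A| = k, i ∈ A} (fix an element i). For n = 423, k = 9: C(422, 8) = 23334102475589620.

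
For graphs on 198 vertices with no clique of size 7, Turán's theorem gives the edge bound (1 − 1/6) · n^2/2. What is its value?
Turán density bound = (5/6) · 198^2/2 = 16335

Turán's theorem: ex(n, K_{r+1}) is achieved by the complete r-partite Turán graph T(n, r) with parts as balanced as possible, and is at most (1 − 1/r) · n^2/2. For r = 6, n = 198: the density bound is (5/6) · 39204/2 = 16335. Since 6 ∣ 198, the Turán graph T(198, 6) has parts of equal size 33, and its edge count e(T(198, 6)) = 16335 attains the density bound exactly.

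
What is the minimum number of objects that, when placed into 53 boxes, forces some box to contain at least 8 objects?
n = (8 − 1)·53 + 1 = 372

By the generalised pigeonhole principle, to guarantee some box contains ≥ r objects we need more than (r − 1) · k objects total. Threshold: n = (r − 1) · k + 1. With r = 8 and k = 53: n = 7 · 53 + 1 = 371 + 1 = 372. For n = 371 = 7 · 53, we can put exactly 7 objects in every box, avoiding 8 in any single one — so 372 is tight.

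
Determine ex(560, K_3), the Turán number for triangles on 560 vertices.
ex(560, K_3) = ⌊560^2/4⌋ = 78400

Mantel (1907): a triangle-free graph on n vertices has at most ⌊n^2/4⌋ edges, with equality for the complete bipartite graph K_{⌊n/2⌋, ⌈n/2⌉}. For n = 560: ⌊560^2/4⌋ = ⌊313600/4⌋ = 78400. The extremal graph is K_{280, 280}, which has 280·280 = 78400 edges.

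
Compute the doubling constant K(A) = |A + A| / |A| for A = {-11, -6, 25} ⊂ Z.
K = |A + A| / |A| = 6/3 = 2

Enumerate A + A = {a + b : a, b ∈ A}. With |A| = 3, there are |A|^2 = 9 ordered sum pairs; collecting distinct values, A + A = {-22, -17, -12, 14, 19, 50}, so |A + A| = 6. Thus K = 6/3 = 2. For comparison, the minimum possible |A + A| over all 3-element sets is 2·3 − 1 = 5 (so min K = 5/3), attained only by arithmetic progressions.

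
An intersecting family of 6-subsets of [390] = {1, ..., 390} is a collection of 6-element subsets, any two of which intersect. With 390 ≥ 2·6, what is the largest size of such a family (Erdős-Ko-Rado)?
max |F| = C(389, 5) = 72336764577

Erdős-Ko-Rado (1961): when n ≥ 2k, max |F| = C(n−1, k−1). The bound is attained by the star {A : i ∈ A} for any fixed i ∈ [n]. Here C(390−1, 6−1) = C(389, 5) = 72336764577.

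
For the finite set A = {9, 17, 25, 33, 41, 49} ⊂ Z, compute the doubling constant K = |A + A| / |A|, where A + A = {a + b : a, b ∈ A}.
K = |A + A| / |A| = 11/6

Enumerate A + A = {a + b : a, b ∈ A}. With |A| = 6, there are |A|^2 = 36 ordered sum pairs; collecting distinct values, A + A = {18, 26, 34, 42, 50, 58, 66, 74, 82, 90, 98}, so |A + A| = 11. Thus K = 11/6. Here |A + A| = 2|A| − 1 = 11, the minimum possible — so K = 11/6 is minimal, which holds iff A is an arithmetic progression.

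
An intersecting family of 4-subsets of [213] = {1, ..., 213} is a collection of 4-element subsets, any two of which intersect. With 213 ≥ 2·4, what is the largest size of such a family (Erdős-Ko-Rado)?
max |F| = C(212, 3) = 1565620

The Erdős-Ko-Rado theorem states: for n ≥ 2k, an intersecting family of k-subsets of an n-element set has size at most C(n − 1, k − 1), with equality for 'star' families {A ⊆ [n] : |A| = k, i ∈ A} (fix an element i). For n = 213, k = 4: C(212, 3) = 1565620.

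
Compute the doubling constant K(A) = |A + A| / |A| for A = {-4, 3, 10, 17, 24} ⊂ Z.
K = |A + A| / |A| = 9/5

Enumerate A + A = {a + b : a, b ∈ A}. With |A| = 5, there are |A|^2 = 25 ordered sum pairs; collecting distinct values, A + A = {-8, -1, 6, 13, 20, 27, 34, 41, 48}, so |A + A| = 9. Thus K = 9/5. Here |A + A| = 2|A| − 1 = 9, the minimum possible — so K = 9/5 is minimal, which holds iff A is an arithmetic progression.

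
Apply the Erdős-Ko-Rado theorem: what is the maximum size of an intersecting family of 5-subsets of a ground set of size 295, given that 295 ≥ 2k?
max |F| = C(294, 4) = 304985751

The Erdős-Ko-Rado theorem states: for n ≥ 2k, an intersecting family of k-subsets of an n-element set has size at most C(n − 1, k − 1), with equality for 'star' families {A ⊆ [n] : |A| = k, i ∈ A} (fix an element i). For n = 295, k = 5: C(294, 4) = 304985751.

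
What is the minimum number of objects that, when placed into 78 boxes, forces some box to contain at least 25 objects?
n = (25 − 1)·78 + 1 = 1873

By the generalised pigeonhole principle, to guarantee some box contains ≥ r objects we need more than (r − 1) · k objects total. Threshold: n = (r − 1) · k + 1. With r = 25 and k = 78: n = 24 · 78 + 1 = 1872 + 1 = 1873. For n = 1872 = 24 · 78, we can put exactly 24 objects in every box, avoiding 25 in any single one — so 1873 is tight.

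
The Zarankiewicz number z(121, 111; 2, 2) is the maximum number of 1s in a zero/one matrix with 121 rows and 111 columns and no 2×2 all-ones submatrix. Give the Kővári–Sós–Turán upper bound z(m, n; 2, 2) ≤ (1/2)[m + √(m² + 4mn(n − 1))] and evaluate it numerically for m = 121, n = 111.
z(121, 111; 2, 2) ≤ (1/2)[121 + √(121² + 4·121·111·110)] = (1/2)[121 + √5924281] = 1277.4923

Kővári–Sós–Turán: let r_1, ..., r_121 be the row sums and z = Σ r_i the total number of 1s. Each pair of columns can share at most one row with both entries 1 (else a 2×2 all-ones block appears), so Σ_i C(r_i, 2) ≤ C(111, 2) = 6105. By convexity Σ_i C(r_i, 2) ≥ 121·C(z/121, 2) = z(z − 121)/(2·121), giving z² − 121z − 121·111·110 ≤ 0 and hence z ≤ (1/2)[121 + √(14641 + 4·1477410)] = (1/2)[121 + √5924281] ≈ (1/2)(121 + 2433.9846) = 1277.4923.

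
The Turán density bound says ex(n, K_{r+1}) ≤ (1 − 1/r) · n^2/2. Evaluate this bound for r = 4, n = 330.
Turán density bound = (3/4) · 330^2/2 = 81675/2 ≈ 40837.5

Turán's theorem: ex(n, K_{r+1}) is achieved by the complete r-partite Turán graph T(n, r) with parts as balanced as possible, and is at most (1 − 1/r) · n^2/2. For r = 4, n = 330: the density bound is (3/4) · 108900/2 = 81675/2 ≈ 40837.5. The integer-valued extremum is e(T(330, 4)) = 40837, which is strictly less than the density bound 81675/2 since 4 ∤ 330 (the parts of T(330, 4) cannot all be equal).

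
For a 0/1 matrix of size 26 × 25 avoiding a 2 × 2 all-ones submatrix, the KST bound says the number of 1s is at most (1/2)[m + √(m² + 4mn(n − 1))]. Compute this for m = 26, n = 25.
z(26, 25; 2, 2) ≤ (1/2)[26 + √(26² + 4·26·25·24)] = (1/2)[26 + √63076] = 138.5747

Kővári–Sós–Turán: let r_1, ..., r_26 be the row sums and z = Σ r_i the total number of 1s. Each pair of columns can share at most one row with both entries 1 (else a 2×2 all-ones block appears), so Σ_i C(r_i, 2) ≤ C(25, 2) = 300. By convexity Σ_i C(r_i, 2) ≥ 26·C(z/26, 2) = z(z − 26)/(2·26), giving z² − 26z − 26·25·24 ≤ 0 and hence z ≤ (1/2)[26 + √(676 + 4·15600)] = (1/2)[26 + √63076] ≈ (1/2)(26 + 251.1494) = 138.5747.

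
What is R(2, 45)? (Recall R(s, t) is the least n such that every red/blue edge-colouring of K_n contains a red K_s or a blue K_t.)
R(2, 45) = 45

R(2, k) = k for all k ≥ 2: in a 2-colouring of K_k, either some edge is red (a red K_2) or all edges are blue (a blue K_k). And K_{44} coloured all-blue has no blue K_45, so R(2, 45) > 44. Hence R(2, 45) = 45.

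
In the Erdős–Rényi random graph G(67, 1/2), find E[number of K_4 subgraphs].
E[# K_4] = C(67, 4) · (1/2)^C(4, 2) = 766480 / 2^6 = 47905/4 = 11976.25

For each 4-subset S of vertices (there are C(67, 4) = 766480 such S), let X_S = 1 if S induces a K_4 (all C(4, 2) = 6 edges present). Then P(X_S = 1) = (1/2)^6 = 1/64. By linearity of expectation, E[# K_4] = C(67, 4) · (1/2)^6 = 766480 / 64 = 47905/4 = 11976.25.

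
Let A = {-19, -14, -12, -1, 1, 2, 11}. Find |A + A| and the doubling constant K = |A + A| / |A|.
K = |A + A| / |A| = 27/7

Enumerate A + A = {a + b : a, b ∈ A}. With |A| = 7, there are |A|^2 = 49 ordered sum pairs; collecting distinct values, A + A = {-38, -33, -31, -28, -26, -24, -20, -18, -17, -15, -13, -12, -11, -10, -8, -3, -2, -1, 0, 1, 2, 3, 4, 10, 12, 13, 22}, so |A + A| = 27. Thus K = 27/7. For comparison, the minimum possible |A + A| over all 7-element sets is 2·7 − 1 = 13 (so min K = 13/7), attained only by arithmetic progressions.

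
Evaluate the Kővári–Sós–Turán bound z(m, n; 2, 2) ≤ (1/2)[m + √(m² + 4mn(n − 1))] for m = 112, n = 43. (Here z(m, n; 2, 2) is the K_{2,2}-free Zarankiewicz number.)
z(112, 43; 2, 2) ≤ (1/2)[112 + √(112² + 4·112·43·42)] = (1/2)[112 + √821632] = 509.2196

Kővári–Sós–Turán: let r_1, ..., r_112 be the row sums and z = Σ r_i the total number of 1s. Each pair of columns can share at most one row with both entries 1 (else a 2×2 all-ones block appears), so Σ_i C(r_i, 2) ≤ C(43, 2) = 903. By convexity Σ_i C(r_i, 2) ≥ 112·C(z/112, 2) = z(z − 112)/(2·112), giving z² − 112z − 112·43·42 ≤ 0 and hence z ≤ (1/2)[112 + √(12544 + 4·202272)] = (1/2)[112 + √821632] ≈ (1/2)(112 + 906.4392) = 509.2196.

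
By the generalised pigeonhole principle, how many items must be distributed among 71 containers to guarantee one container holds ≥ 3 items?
n = (3 − 1)·71 + 1 = 143

By the generalised pigeonhole principle, to guarantee some box contains ≥ r objects we need more than (r − 1) · k objects total. Threshold: n = (r − 1) · k + 1. With r = 3 and k = 71: n = 2 · 71 + 1 = 142 + 1 = 143. For n = 142 = 2 · 71, we can put exactly 2 objects in every box, avoiding 3 in any single one — so 143 is tight.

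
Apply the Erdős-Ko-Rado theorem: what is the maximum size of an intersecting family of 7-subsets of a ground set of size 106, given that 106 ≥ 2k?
max |F| = C(105, 6) = 1609344100

Erdős-Ko-Rado (1961): when n ≥ 2k, max |F| = C(n−1, k−1). The bound is attained by the star {A : i ∈ A} for any fixed i ∈ [n]. Here C(106−1, 7−1) = C(105, 6) = 1609344100.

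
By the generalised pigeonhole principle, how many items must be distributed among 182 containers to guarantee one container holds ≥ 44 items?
n = (44 − 1)·182 + 1 = 7827

By the generalised pigeonhole principle, to guarantee some box contains ≥ r objects we need more than (r − 1) · k objects total. Threshold: n = (r − 1) · k + 1. With r = 44 and k = 182: n = 43 · 182 + 1 = 7826 + 1 = 7827. For n = 7826 = 43 · 182, we can put exactly 43 objects in every box, avoiding 44 in any single one — so 7827 is tight.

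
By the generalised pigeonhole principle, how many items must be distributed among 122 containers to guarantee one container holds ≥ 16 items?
n = (16 − 1)·122 + 1 = 1831

By the generalised pigeonhole principle, to guarantee some box contains ≥ r objects we need more than (r − 1) · k objects total. Threshold: n = (r − 1) · k + 1. With r = 16 and k = 122: n = 15 · 122 + 1 = 1830 + 1 = 1831. For n = 1830 = 15 · 122, we can put exactly 15 objects in every box, avoiding 16 in any single one — so 1831 is tight.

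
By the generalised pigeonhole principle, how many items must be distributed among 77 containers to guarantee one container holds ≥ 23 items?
n = (23 − 1)·77 + 1 = 1695

By the generalised pigeonhole principle, to guarantee some box contains ≥ r objects we need more than (r − 1) · k objects total. Threshold: n = (r − 1) · k + 1. With r = 23 and k = 77: n = 22 · 77 + 1 = 1694 + 1 = 1695. For n = 1694 = 22 · 77, we can put exactly 22 objects in every box, avoiding 23 in any single one — so 1695 is tight.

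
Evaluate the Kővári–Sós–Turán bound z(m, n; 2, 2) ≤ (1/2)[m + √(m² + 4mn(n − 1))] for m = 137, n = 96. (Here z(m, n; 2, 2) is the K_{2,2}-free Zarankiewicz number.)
z(137, 96; 2, 2) ≤ (1/2)[137 + √(137² + 4·137·96·95)] = (1/2)[137 + √5016529] = 1188.3805

Kővári–Sós–Turán: let r_1, ..., r_137 be the row sums and z = Σ r_i the total number of 1s. Each pair of columns can share at most one row with both entries 1 (else a 2×2 all-ones block appears), so Σ_i C(r_i, 2) ≤ C(96, 2) = 4560. By convexity Σ_i C(r_i, 2) ≥ 137·C(z/137, 2) = z(z − 137)/(2·137), giving z² − 137z − 137·96·95 ≤ 0 and hence z ≤ (1/2)[137 + √(18769 + 4·1249440)] = (1/2)[137 + √5016529] ≈ (1/2)(137 + 2239.7609) = 1188.3805.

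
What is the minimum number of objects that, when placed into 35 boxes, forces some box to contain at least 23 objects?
n = (23 − 1)·35 + 1 = 771

By the generalised pigeonhole principle, to guarantee some box contains ≥ r objects we need more than (r − 1) · k objects total. Threshold: n = (r − 1) · k + 1. With r = 23 and k = 35: n = 22 · 35 + 1 = 770 + 1 = 771. For n = 770 = 22 · 35, we can put exactly 22 objects in every box, avoiding 23 in any single one — so 771 is tight.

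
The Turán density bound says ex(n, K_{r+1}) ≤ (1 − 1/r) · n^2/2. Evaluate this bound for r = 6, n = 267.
Turán density bound = (5/6) · 267^2/2 = 118815/4 ≈ 29703.75

Turán's theorem: ex(n, K_{r+1}) is achieved by the complete r-partite Turán graph T(n, r) with parts as balanced as possible, and is at most (1 − 1/r) · n^2/2. For r = 6, n = 267: the density bound is (5/6) · 71289/2 = 118815/4 ≈ 29703.75. The integer-valued extremum is e(T(267, 6)) = 29703, which is strictly less than the density bound 118815/4 since 6 ∤ 267 (the parts of T(267, 6) cannot all be equal).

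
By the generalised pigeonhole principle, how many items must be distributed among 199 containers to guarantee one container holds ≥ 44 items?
n = (44 − 1)·199 + 1 = 8558

By the generalised pigeonhole principle, to guarantee some box contains ≥ r objects we need more than (r − 1) · k objects total. Threshold: n = (r − 1) · k + 1. With r = 44 and k = 199: n = 43 · 199 + 1 = 8557 + 1 = 8558. For n = 8557 = 43 · 199, we can put exactly 43 objects in every box, avoiding 44 in any single one — so 8558 is tight.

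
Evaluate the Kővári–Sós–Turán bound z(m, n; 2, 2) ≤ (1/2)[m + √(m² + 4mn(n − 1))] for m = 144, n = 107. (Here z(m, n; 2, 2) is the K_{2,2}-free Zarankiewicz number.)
z(144, 107; 2, 2) ≤ (1/2)[144 + √(144² + 4·144·107·106)] = (1/2)[144 + √6553728] = 1352.0125

Kővári–Sós–Turán: let r_1, ..., r_144 be the row sums and z = Σ r_i the total number of 1s. Each pair of columns can share at most one row with both entries 1 (else a 2×2 all-ones block appears), so Σ_i C(r_i, 2) ≤ C(107, 2) = 5671. By convexity Σ_i C(r_i, 2) ≥ 144·C(z/144, 2) = z(z − 144)/(2·144), giving z² − 144z − 144·107·106 ≤ 0 and hence z ≤ (1/2)[144 + √(20736 + 4·1633248)] = (1/2)[144 + √6553728] ≈ (1/2)(144 + 2560.025) = 1352.0125.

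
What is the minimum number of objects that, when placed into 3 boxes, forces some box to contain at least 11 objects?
n = (11 − 1)·3 + 1 = 31

By the generalised pigeonhole principle, to guarantee some box contains ≥ r objects we need more than (r − 1) · k objects total. Threshold: n = (r − 1) · k + 1. With r = 11 and k = 3: n = 10 · 3 + 1 = 30 + 1 = 31. For n = 30 = 10 · 3, we can put exactly 10 objects in every box, avoiding 11 in any single one — so 31 is tight.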